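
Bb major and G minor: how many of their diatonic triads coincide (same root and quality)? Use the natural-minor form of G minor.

Diatonic triads of Bb major: Bb (I), Cm (ii), Dm (iii), Eb (IV), F (V), Gm (vi), Adim (vii°).
Diatonic triads of G minor (natural minor): Gm (i), Adim (ii°), Bb (III), Cm (iv), Dm (v), Eb (VI), F (VII).
Matching root and quality in both lists: Bb, Cm, Dm, Eb, F, Gm, Adim.
That gives 7 common triads.

7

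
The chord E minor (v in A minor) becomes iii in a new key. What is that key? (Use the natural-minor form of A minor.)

The numeral iii denotes a minor triad on scale degree 3. With E on degree 3, the tonic of the new key is C.
Degree 3 carries a minor triad in major keys, so the destination is C major.
Check: the diatonic triads of C major are C (I), Dm (ii), Em (iii), F (IV), G (V), Am (vi), Bdim (vii°) — E minor is indeed iii.

C major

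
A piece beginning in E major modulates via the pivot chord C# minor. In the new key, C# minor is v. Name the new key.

F# minor

The numeral v denotes a minor triad on scale degree 5. With C# on degree 5, the tonic of the new key is F#.
Degree 5 carries a minor triad in natural-minor keys, so the destination is F# minor.
Check: the diatonic triads of F# minor (natural minor) are F#m (i), G#dim (ii°), A (III), Bm (iv), C#m (v), D (VI), E (VII) — C# minor is indeed v.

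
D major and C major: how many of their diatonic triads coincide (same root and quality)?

2

Diatonic triads of D major: D (I), Em (ii), F#m (iii), G (IV), A (V), Bm (vi), C#dim (vii°).
Diatonic triads of C major: C (I), Dm (ii), Em (iii), F (IV), G (V), Am (vi), Bdim (vii°).
Matching root and quality in both lists: Em, G.
That gives 2 common triads.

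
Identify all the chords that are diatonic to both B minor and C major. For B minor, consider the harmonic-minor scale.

Em, G

Triads in B minor (harmonic minor): Bm (i), C#dim (ii°), Daug (III+), Em (iv), F# (V), G (VI), A#dim (vii°).
Triads in C major: C (I), Dm (ii), Em (iii), F (IV), G (V), Am (vi), Bdim (vii°).
Shared triads with their functions: Em (iv in B minor, iii in C major); G (VI in B minor, V in C major).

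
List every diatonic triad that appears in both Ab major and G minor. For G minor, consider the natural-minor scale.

Cm, Eb

Triads in Ab major: Ab major (I), Bb minor (ii), C minor (iii), Db major (IV), Eb major (V), F minor (vi), G diminished (vii°).
Triads in G minor (natural minor): G minor (i), A diminished (ii°), Bb major (III), C minor (iv), D minor (v), Eb major (VI), F major (VII).
Shared triads with their functions: C minor (iii in Ab major, iv in G minor); Eb major (V in Ab major, VI in G minor).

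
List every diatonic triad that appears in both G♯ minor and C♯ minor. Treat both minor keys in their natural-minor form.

G♯m, B, C♯m, E

Triads in G♯ minor (natural minor): G♯m (i), A♯dim (ii°), B (III), C♯m (iv), D♯m (v), E (VI), F♯ (VII).
Triads in C♯ minor (natural minor): C♯m (i), D♯dim (ii°), E (III), F♯m (iv), G♯m (v), A (VI), B (VII).
Shared triads with their functions: G♯m (i in G♯ minor, v in C♯ minor); B (III in G♯ minor, VII in C♯ minor); C♯m (iv in G♯ minor, i in C♯ minor); E (VI in G♯ minor, III in C♯ minor).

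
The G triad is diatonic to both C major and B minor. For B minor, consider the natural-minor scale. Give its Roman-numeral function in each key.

V in C major; VI in B minor

The scale of C major is C D E F G A B; G is degree 5, and the triad built there (G-B-D) is major, so it is V.
The scale of B minor (natural minor) is B C♯ D E F♯ G A; G is degree 6, and the triad built there (G-B-D) is major, so it is VI.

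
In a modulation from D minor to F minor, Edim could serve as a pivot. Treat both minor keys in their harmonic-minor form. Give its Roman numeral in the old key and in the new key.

ii° in D minor; vii° in F minor

The scale of D minor (harmonic minor) is D E F G A Bb C#; E is degree 2, and the triad built there (E-G-Bb) is diminished, so it is ii°.
The scale of F minor (harmonic minor) is F G Ab Bb C Db E; E is degree 7, and the triad built there (E-G-Bb) is diminished, so it is vii°.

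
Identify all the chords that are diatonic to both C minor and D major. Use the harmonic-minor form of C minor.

G

Triads in C minor (harmonic minor): C minor (i), D diminished (ii°), E♭ augmented (III+), F minor (iv), G major (V), A♭ major (VI), B diminished (vii°).
Triads in D major: D major (I), E minor (ii), F♯ minor (iii), G major (IV), A major (V), B minor (vi), C♯ diminished (vii°).
Shared triads with their functions: G major (V in C minor, IV in D major).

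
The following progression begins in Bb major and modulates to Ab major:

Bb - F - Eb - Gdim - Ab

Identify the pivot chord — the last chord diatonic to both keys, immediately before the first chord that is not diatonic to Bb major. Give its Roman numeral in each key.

Chords diatonic to Bb major: Bb, Cm, Dm, Eb, F, Gm, Adim.
Reading the progression, the first chord not in that set is Gdim, so the modulation leaves Bb major there.
The chord immediately before Gdim is Eb, which is diatonic to both keys: IV in Bb major and V in Ab major.

Eb — IV in Bb major, V in Ab major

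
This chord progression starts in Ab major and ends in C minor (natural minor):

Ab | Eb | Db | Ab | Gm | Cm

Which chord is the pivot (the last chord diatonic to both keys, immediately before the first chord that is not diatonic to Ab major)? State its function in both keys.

Chords diatonic to Ab major: Ab, Bbm, Cm, Db, Eb, Fm, Gdim.
Reading the progression, the first chord not in that set is Gm, so the modulation leaves Ab major there.
The chord immediately before Gm is Ab, which is diatonic to both keys: I in Ab major and VI in C minor.

Ab — I in Ab major, VI in C minor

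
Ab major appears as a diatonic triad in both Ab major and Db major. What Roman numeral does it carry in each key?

I in Ab major; V in Db major

The scale of Ab major is Ab Bb C Db Eb F G; Ab is degree 1, and the triad built there (Ab-C-Eb) is major, so it is I.
The scale of Db major is Db Eb F Gb Ab Bb C; Ab is degree 5, and the triad built there (Ab-C-Eb) is major, so it is V.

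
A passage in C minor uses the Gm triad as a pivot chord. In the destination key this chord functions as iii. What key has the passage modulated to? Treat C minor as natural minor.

The numeral iii denotes a minor triad on scale degree 3. With G on degree 3, the tonic of the new key is Eb.
Degree 3 carries a minor triad in major keys, so the destination is Eb major.
Check: the diatonic triads of Eb major are Eb (I), Fm (ii), Gm (iii), Ab (IV), Bb (V), Cm (vi), Ddim (vii°) — Gm is indeed iii.

Eb major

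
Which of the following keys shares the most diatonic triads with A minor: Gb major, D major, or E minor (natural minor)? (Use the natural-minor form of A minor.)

Triads of A minor (natural minor): Am (i), Bdim (ii°), C (III), Dm (iv), Em (v), F (VI), G (VII).
Gb major shares 0: none.
D major shares 2: Em, G.
E minor (natural minor) shares 4: Am, C, Em, G.
The most common triads (4) are shared with E minor.

E minor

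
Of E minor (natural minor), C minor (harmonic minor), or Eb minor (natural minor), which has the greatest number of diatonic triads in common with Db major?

Eb minor

Triads of Db major: Db (I), Ebm (ii), Fm (iii), Gb (IV), Ab (V), Bbm (vi), Cdim (vii°).
E minor (natural minor) shares 0: none.
C minor (harmonic minor) shares 2: Fm, Ab.
Eb minor (natural minor) shares 4: Db, Ebm, Gb, Bbm.
The most common triads (4) are shared with Eb minor.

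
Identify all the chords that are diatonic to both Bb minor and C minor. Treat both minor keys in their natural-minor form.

Triads in Bb minor (natural minor): Bb minor (i), C diminished (ii°), Db major (III), Eb minor (iv), F minor (v), Gb major (VI), Ab major (VII).
Triads in C minor (natural minor): C minor (i), D diminished (ii°), Eb major (III), F minor (iv), G minor (v), Ab major (VI), Bb major (VII).
Shared triads with their functions: F minor (v in Bb minor, iv in C minor); Ab major (VII in Bb minor, VI in C minor).

Fm, Ab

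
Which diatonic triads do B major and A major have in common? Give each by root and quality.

C#m, E

Triads in B major: B (I), C#m (ii), D#m (iii), E (IV), F# (V), G#m (vi), A#dim (vii°).
Triads in A major: A (I), Bm (ii), C#m (iii), D (IV), E (V), F#m (vi), G#dim (vii°).
Shared triads with their functions: C#m (ii in B major, iii in A major); E (IV in B major, V in A major).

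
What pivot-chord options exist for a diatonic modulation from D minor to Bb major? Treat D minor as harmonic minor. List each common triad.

Dm, Gm, Bb

Triads in D minor (harmonic minor): Dm (i), Edim (ii°), Faug (III+), Gm (iv), A (V), Bb (VI), C#dim (vii°).
Triads in Bb major: Bb (I), Cm (ii), Dm (iii), Eb (IV), F (V), Gm (vi), Adim (vii°).
Shared triads with their functions: Dm (i in D minor, iii in Bb major); Gm (iv in D minor, vi in Bb major); Bb (VI in D minor, I in Bb major).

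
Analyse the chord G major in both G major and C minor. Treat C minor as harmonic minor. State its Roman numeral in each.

I in G major; V in C minor

The scale of G major is G A B C D E F#; G is degree 1, and the triad built there (G-B-D) is major, so it is I.
The scale of C minor (harmonic minor) is C D Eb F G Ab B; G is degree 5, and the triad built there (G-B-D) is major, so it is V.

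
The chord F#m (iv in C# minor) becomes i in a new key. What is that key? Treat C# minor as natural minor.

The numeral i denotes a minor triad on scale degree 1. With F# on degree 1, the tonic of the new key is F#.
Degree 1 carries a minor triad in minor keys, so the destination is F# minor.
Check: the diatonic triads of F# minor (natural minor) are F#m (i), G#dim (ii°), A (III), Bm (iv), C#m (v), D (VI), E (VII) — F#m is indeed i.

F# minor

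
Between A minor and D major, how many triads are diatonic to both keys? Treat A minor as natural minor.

2

Diatonic triads of A minor (natural minor): Am (i), Bdim (ii°), C (III), Dm (iv), Em (v), F (VI), G (VII).
Diatonic triads of D major: D (I), Em (ii), F#m (iii), G (IV), A (V), Bm (vi), C#dim (vii°).
Matching root and quality in both lists: Em, G.
That gives 2 common triads.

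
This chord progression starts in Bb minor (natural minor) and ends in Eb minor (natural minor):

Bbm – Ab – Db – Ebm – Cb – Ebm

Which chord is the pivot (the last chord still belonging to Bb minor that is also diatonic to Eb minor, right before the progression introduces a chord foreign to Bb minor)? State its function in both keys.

Ebm — iv in Bb minor, i in Eb minor

Chords diatonic to Bb minor: Bbm, Cdim, Db, Ebm, Fm, Gb, Ab.
Reading the progression, the first chord not in that set is Cb, so the modulation leaves Bb minor there.
The chord immediately before Cb is Ebm, which is diatonic to both keys: iv in Bb minor and i in Eb minor.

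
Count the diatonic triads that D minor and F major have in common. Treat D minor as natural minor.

7

Diatonic triads of D minor (natural minor): Dm (i), Edim (ii°), F (III), Gm (iv), Am (v), Bb (VI), C (VII).
Diatonic triads of F major: F (I), Gm (ii), Am (iii), Bb (IV), C (V), Dm (vi), Edim (vii°).
Matching root and quality in both lists: Dm, Edim, F, Gm, Am, Bb, C.
That gives 7 common triads.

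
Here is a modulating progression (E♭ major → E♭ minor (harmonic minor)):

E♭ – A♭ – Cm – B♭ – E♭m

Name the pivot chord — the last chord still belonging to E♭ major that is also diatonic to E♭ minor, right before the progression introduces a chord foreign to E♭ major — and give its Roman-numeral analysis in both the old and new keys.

Chords diatonic to E♭ major: E♭, Fm, Gm, A♭, B♭, Cm, Ddim.
Reading the progression, the first chord not in that set is E♭m, so the modulation leaves E♭ major there.
The chord immediately before E♭m is B♭, which is diatonic to both keys: V in E♭ major and V in E♭ minor.

B♭ — V in E♭ major, V in E♭ minor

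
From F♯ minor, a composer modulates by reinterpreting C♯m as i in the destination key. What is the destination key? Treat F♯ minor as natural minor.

C♯ minor

The numeral i denotes a minor triad on scale degree 1. With C♯ on degree 1, the tonic of the new key is C♯.
Degree 1 carries a minor triad in minor keys, so the destination is C♯ minor.
Check: the diatonic triads of C♯ minor (natural minor) are C♯m (i), D♯dim (ii°), E (III), F♯m (iv), G♯m (v), A (VI), B (VII) — C♯m is indeed i.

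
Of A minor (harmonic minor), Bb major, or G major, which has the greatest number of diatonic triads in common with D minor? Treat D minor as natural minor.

Bb major

Triads of D minor (natural minor): D minor (i), E diminished (ii°), F major (III), G minor (iv), A minor (v), Bb major (VI), C major (VII).
A minor (harmonic minor) shares 3: Dm, F, Am.
Bb major shares 4: Dm, F, Gm, Bb.
G major shares 2: Am, C.
The most common triads (4) are shared with Bb major.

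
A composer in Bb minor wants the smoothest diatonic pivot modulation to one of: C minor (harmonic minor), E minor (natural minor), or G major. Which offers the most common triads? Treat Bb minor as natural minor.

Triads of Bb minor (natural minor): Bb minor (i), C diminished (ii°), Db major (III), Eb minor (iv), F minor (v), Gb major (VI), Ab major (VII).
C minor (harmonic minor) shares 2: Fm, Ab.
E minor (natural minor) shares 0: none.
G major shares 0: none.
The most common triads (2) are shared with C minor.

C minor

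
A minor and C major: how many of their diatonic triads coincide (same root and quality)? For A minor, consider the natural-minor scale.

7

Diatonic triads of A minor (natural minor): Am (i), Bdim (ii°), C (III), Dm (iv), Em (v), F (VI), G (VII).
Diatonic triads of C major: C (I), Dm (ii), Em (iii), F (IV), G (V), Am (vi), Bdim (vii°).
Matching root and quality in both lists: Am, Bdim, C, Dm, Em, F, G.
That gives 7 common triads.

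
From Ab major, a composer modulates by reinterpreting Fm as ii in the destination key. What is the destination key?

Eb major

The numeral ii denotes a minor triad on scale degree 2. With F on degree 2, the tonic of the new key is Eb.
Degree 2 carries a minor triad in major keys, so the destination is Eb major.
Check: the diatonic triads of Eb major are Eb (I), Fm (ii), Gm (iii), Ab (IV), Bb (V), Cm (vi), Ddim (vii°) — Fm is indeed ii.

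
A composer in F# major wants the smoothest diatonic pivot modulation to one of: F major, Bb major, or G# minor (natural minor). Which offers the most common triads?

G# minor

Triads of F# major: F# major (I), G# minor (ii), A# minor (iii), B major (IV), C# major (V), D# minor (vi), E# diminished (vii°).
F major shares 0: none.
Bb major shares 0: none.
G# minor (natural minor) shares 4: F#, G#m, B, D#m.
The most common triads (4) are shared with G# minor.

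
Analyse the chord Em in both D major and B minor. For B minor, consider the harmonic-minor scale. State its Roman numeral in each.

ii in D major; iv in B minor

The scale of D major is D E F♯ G A B C♯; E is degree 2, and the triad built there (E-G-B) is minor, so it is ii.
The scale of B minor (harmonic minor) is B C♯ D E F♯ G A♯; E is degree 4, and the triad built there (E-G-B) is minor, so it is iv.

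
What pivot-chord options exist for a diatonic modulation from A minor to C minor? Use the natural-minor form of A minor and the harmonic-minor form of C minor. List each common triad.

Bdim, G

Triads in A minor (natural minor): A minor (i), B diminished (ii°), C major (III), D minor (iv), E minor (v), F major (VI), G major (VII).
Triads in C minor (harmonic minor): C minor (i), D diminished (ii°), Eb augmented (III+), F minor (iv), G major (V), Ab major (VI), B diminished (vii°).
Shared triads with their functions: B diminished (ii° in A minor, vii° in C minor); G major (VII in A minor, V in C minor).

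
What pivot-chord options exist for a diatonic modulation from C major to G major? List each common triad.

C, Em, G, Am

Triads in C major: C (I), Dm (ii), Em (iii), F (IV), G (V), Am (vi), Bdim (vii°).
Triads in G major: G (I), Am (ii), Bm (iii), C (IV), D (V), Em (vi), F♯dim (vii°).
Shared triads with their functions: C (I in C major, IV in G major); Em (iii in C major, vi in G major); G (V in C major, I in G major); Am (vi in C major, ii in G major).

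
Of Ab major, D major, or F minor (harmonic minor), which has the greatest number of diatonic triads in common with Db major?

Ab major

Triads of Db major: Db major (I), Eb minor (ii), F minor (iii), Gb major (IV), Ab major (V), Bb minor (vi), C diminished (vii°).
Ab major shares 4: Db, Fm, Ab, Bbm.
D major shares 0: none.
F minor (harmonic minor) shares 3: Db, Fm, Bbm.
The most common triads (4) are shared with Ab major.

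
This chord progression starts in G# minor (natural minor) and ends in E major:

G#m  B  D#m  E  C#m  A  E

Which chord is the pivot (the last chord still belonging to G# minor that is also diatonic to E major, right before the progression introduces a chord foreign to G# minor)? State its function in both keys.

Chords diatonic to G# minor: G#m, A#dim, B, C#m, D#m, E, F#.
Reading the progression, the first chord not in that set is A, so the modulation leaves G# minor there.
The chord immediately before A is C#m, which is diatonic to both keys: iv in G# minor and vi in E major.

C#m — iv in G# minor, vi in E major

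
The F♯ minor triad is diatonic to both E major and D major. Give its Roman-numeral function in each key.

The scale of E major is E F♯ G♯ A B C♯ D♯; F♯ is degree 2, and the triad built there (F♯-A-C♯) is minor, so it is ii.
The scale of D major is D E F♯ G A B C♯; F♯ is degree 3, and the triad built there (F♯-A-C♯) is minor, so it is iii.

ii in E major; iii in D major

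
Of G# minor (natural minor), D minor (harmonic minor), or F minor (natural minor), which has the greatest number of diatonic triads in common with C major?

D minor

Triads of C major: C (I), Dm (ii), Em (iii), F (IV), G (V), Am (vi), Bdim (vii°).
G# minor (natural minor) shares 0: none.
D minor (harmonic minor) shares 1: Dm.
F minor (natural minor) shares 0: none.
The most common triads (1) are shared with D minor.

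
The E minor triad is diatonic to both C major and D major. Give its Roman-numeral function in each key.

iii in C major; ii in D major

The scale of C major is C D E F G A B; E is degree 3, and the triad built there (E-G-B) is minor, so it is iii.
The scale of D major is D E F♯ G A B C♯; E is degree 2, and the triad built there (E-G-B) is minor, so it is ii.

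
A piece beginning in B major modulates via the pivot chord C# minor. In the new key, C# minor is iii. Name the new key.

A major

The numeral iii denotes a minor triad on scale degree 3. With C# on degree 3, the tonic of the new key is A.
Degree 3 carries a minor triad in major keys, so the destination is A major.
Check: the diatonic triads of A major are A (I), Bm (ii), C#m (iii), D (IV), E (V), F#m (vi), G#dim (vii°) — C# minor is indeed iii.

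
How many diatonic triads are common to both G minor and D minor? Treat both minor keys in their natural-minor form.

4

Diatonic triads of G minor (natural minor): Gm (i), Adim (ii°), Bb (III), Cm (iv), Dm (v), Eb (VI), F (VII).
Diatonic triads of D minor (natural minor): Dm (i), Edim (ii°), F (III), Gm (iv), Am (v), Bb (VI), C (VII).
Matching root and quality in both lists: Gm, Bb, Dm, F.
That gives 4 common triads.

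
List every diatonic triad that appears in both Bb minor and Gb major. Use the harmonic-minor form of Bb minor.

Triads in Bb minor (harmonic minor): Bbm (i), Cdim (ii°), Dbaug (III+), Ebm (iv), F (V), Gb (VI), Adim (vii°).
Triads in Gb major: Gb (I), Abm (ii), Bbm (iii), Cb (IV), Db (V), Ebm (vi), Fdim (vii°).
Shared triads with their functions: Bbm (i in Bb minor, iii in Gb major); Ebm (iv in Bb minor, vi in Gb major); Gb (VI in Bb minor, I in Gb major).

Bbm, Ebm, Gb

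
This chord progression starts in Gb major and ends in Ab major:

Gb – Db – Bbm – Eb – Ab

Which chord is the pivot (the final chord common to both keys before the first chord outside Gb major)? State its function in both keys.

Bbm — iii in Gb major, ii in Ab major

Chords diatonic to Gb major: Gb, Abm, Bbm, Cb, Db, Ebm, Fdim.
Reading the progression, the first chord not in that set is Eb, so the modulation leaves Gb major there.
The chord immediately before Eb is Bbm, which is diatonic to both keys: iii in Gb major and ii in Ab major.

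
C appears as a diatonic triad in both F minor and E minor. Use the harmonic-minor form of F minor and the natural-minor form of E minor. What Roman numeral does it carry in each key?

The scale of F minor (harmonic minor) is F G Ab Bb C Db E; C is degree 5, and the triad built there (C-E-G) is major, so it is V.
The scale of E minor (natural minor) is E F# G A B C D; C is degree 6, and the triad built there (C-E-G) is major, so it is VI.

V in F minor; VI in E minor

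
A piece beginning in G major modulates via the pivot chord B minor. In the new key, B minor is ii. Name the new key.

A major

The numeral ii denotes a minor triad on scale degree 2. With B on degree 2, the tonic of the new key is A.
Degree 2 carries a minor triad in major keys, so the destination is A major.
Check: the diatonic triads of A major are A (I), Bm (ii), C#m (iii), D (IV), E (V), F#m (vi), G#dim (vii°) — B minor is indeed ii.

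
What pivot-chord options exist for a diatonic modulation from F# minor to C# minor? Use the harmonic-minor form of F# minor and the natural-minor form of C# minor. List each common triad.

Triads in F# minor (harmonic minor): F#m (i), G#dim (ii°), Aaug (III+), Bm (iv), C# (V), D (VI), E#dim (vii°).
Triads in C# minor (natural minor): C#m (i), D#dim (ii°), E (III), F#m (iv), G#m (v), A (VI), B (VII).
Shared triads with their functions: F#m (i in F# minor, iv in C# minor).

F#m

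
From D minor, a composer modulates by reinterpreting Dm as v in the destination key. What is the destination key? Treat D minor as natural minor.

G minor

The numeral v denotes a minor triad on scale degree 5. With D on degree 5, the tonic of the new key is G.
Degree 5 carries a minor triad in natural-minor keys, so the destination is G minor.
Check: the diatonic triads of G minor (natural minor) are Gm (i), Adim (ii°), Bb (III), Cm (iv), Dm (v), Eb (VI), F (VII) — Dm is indeed v.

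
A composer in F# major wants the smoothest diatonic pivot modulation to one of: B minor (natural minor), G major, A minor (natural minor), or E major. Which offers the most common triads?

E major

Triads of F# major: F# (I), G#m (ii), A#m (iii), B (IV), C# (V), D#m (vi), E#dim (vii°).
B minor (natural minor) shares 0: none.
G major shares 0: none.
A minor (natural minor) shares 0: none.
E major shares 2: G#m, B.
The most common triads (2) are shared with E major.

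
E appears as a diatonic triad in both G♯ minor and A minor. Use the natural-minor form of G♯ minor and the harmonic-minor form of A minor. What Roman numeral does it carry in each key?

VI in G♯ minor; V in A minor

The scale of G♯ minor (natural minor) is G♯ A♯ B C♯ D♯ E F♯; E is degree 6, and the triad built there (E-G♯-B) is major, so it is VI.
The scale of A minor (harmonic minor) is A B C D E F G♯; E is degree 5, and the triad built there (E-G♯-B) is major, so it is V.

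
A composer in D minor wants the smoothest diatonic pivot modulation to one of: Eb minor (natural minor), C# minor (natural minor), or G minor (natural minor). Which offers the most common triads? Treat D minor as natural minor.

Triads of D minor (natural minor): D minor (i), E diminished (ii°), F major (III), G minor (iv), A minor (v), Bb major (VI), C major (VII).
Eb minor (natural minor) shares 0: none.
C# minor (natural minor) shares 0: none.
G minor (natural minor) shares 4: Dm, F, Gm, Bb.
The most common triads (4) are shared with G minor.

G minor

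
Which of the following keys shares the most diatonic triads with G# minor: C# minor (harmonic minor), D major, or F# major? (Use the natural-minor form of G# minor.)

F# major

Triads of G# minor (natural minor): G# minor (i), A# diminished (ii°), B major (III), C# minor (iv), D# minor (v), E major (VI), F# major (VII).
C# minor (harmonic minor) shares 1: C#m.
D major shares 0: none.
F# major shares 4: G#m, B, D#m, F#.
The most common triads (4) are shared with F# major.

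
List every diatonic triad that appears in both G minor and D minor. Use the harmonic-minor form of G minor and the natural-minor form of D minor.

Triads in G minor (harmonic minor): G minor (i), A diminished (ii°), Bb augmented (III+), C minor (iv), D major (V), Eb major (VI), F# diminished (vii°).
Triads in D minor (natural minor): D minor (i), E diminished (ii°), F major (III), G minor (iv), A minor (v), Bb major (VI), C major (VII).
Shared triads with their functions: G minor (i in G minor, iv in D minor).

Gm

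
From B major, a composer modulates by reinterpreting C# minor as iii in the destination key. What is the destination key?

A major

The numeral iii denotes a minor triad on scale degree 3. With C# on degree 3, the tonic of the new key is A.
Degree 3 carries a minor triad in major keys, so the destination is A major.
Check: the diatonic triads of A major are A (I), Bm (ii), C#m (iii), D (IV), E (V), F#m (vi), G#dim (vii°) — C# minor is indeed iii.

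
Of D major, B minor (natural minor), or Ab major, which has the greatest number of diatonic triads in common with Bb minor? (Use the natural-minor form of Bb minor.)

Triads of Bb minor (natural minor): Bbm (i), Cdim (ii°), Db (III), Ebm (iv), Fm (v), Gb (VI), Ab (VII).
D major shares 0: none.
B minor (natural minor) shares 0: none.
Ab major shares 4: Bbm, Db, Fm, Ab.
The most common triads (4) are shared with Ab major.

Ab major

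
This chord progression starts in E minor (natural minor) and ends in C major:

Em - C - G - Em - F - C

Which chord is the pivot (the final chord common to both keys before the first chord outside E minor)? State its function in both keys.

Chords diatonic to E minor: Em, F#dim, G, Am, Bm, C, D.
Reading the progression, the first chord not in that set is F, so the modulation leaves E minor there.
The chord immediately before F is Em, which is diatonic to both keys: i in E minor and iii in C major.

Em — i in E minor, iii in C major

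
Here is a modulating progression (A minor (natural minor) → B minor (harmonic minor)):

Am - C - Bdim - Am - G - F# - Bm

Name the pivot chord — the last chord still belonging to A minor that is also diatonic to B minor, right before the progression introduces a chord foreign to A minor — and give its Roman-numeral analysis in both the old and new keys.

Chords diatonic to A minor: Am, Bdim, C, Dm, Em, F, G.
Reading the progression, the first chord not in that set is F#, so the modulation leaves A minor there.
The chord immediately before F# is G, which is diatonic to both keys: VII in A minor and VI in B minor.

G — VII in A minor, VI in B minor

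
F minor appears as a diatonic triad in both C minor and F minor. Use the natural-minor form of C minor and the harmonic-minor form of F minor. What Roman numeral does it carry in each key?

The scale of C minor (natural minor) is C D Eb F G Ab Bb; F is degree 4, and the triad built there (F-Ab-C) is minor, so it is iv.
The scale of F minor (harmonic minor) is F G Ab Bb C Db E; F is degree 1, and the triad built there (F-Ab-C) is minor, so it is i.

iv in C minor; i in F minor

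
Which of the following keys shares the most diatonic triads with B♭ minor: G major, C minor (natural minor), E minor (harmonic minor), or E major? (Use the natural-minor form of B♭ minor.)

Triads of B♭ minor (natural minor): B♭ minor (i), C diminished (ii°), D♭ major (III), E♭ minor (iv), F minor (v), G♭ major (VI), A♭ major (VII).
G major shares 0: none.
C minor (natural minor) shares 2: Fm, A♭.
E minor (harmonic minor) shares 0: none.
E major shares 0: none.
The most common triads (2) are shared with C minor.

C minor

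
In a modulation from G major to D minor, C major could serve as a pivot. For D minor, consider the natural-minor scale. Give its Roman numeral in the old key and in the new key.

IV in G major; VII in D minor

The scale of G major is G A B C D E F♯; C is degree 4, and the triad built there (C-E-G) is major, so it is IV.
The scale of D minor (natural minor) is D E F G A B♭ C; C is degree 7, and the triad built there (C-E-G) is major, so it is VII.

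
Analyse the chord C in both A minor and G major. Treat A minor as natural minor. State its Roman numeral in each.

The scale of A minor (natural minor) is A B C D E F G; C is degree 3, and the triad built there (C-E-G) is major, so it is III.
The scale of G major is G A B C D E F♯; C is degree 4, and the triad built there (C-E-G) is major, so it is IV.

III in A minor; IV in G major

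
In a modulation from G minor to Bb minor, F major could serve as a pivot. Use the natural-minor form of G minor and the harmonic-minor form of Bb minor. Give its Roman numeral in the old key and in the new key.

VII in G minor; V in Bb minor

The scale of G minor (natural minor) is G A Bb C D Eb F; F is degree 7, and the triad built there (F-A-C) is major, so it is VII.
The scale of Bb minor (harmonic minor) is Bb C Db Eb F Gb A; F is degree 5, and the triad built there (F-A-C) is major, so it is V.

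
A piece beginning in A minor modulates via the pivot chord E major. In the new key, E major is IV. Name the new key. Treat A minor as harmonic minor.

B major

The numeral IV denotes a major triad on scale degree 4. With E on degree 4, the tonic of the new key is B.
Degree 4 carries a major triad in major keys, so the destination is B major.
Check: the diatonic triads of B major are B (I), C#m (ii), D#m (iii), E (IV), F# (V), G#m (vi), A#dim (vii°) — E major is indeed IV.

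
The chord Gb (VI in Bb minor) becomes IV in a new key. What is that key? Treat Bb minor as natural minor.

Db major

The numeral IV denotes a major triad on scale degree 4. With Gb on degree 4, the tonic of the new key is Db.
Degree 4 carries a major triad in major keys, so the destination is Db major.
Check: the diatonic triads of Db major are Db (I), Ebm (ii), Fm (iii), Gb (IV), Ab (V), Bbm (vi), Cdim (vii°) — Gb is indeed IV.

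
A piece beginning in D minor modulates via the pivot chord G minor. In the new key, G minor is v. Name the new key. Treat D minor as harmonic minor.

C minor

The numeral v denotes a minor triad on scale degree 5. With G on degree 5, the tonic of the new key is C.
Degree 5 carries a minor triad in natural-minor keys, so the destination is C minor.
Check: the diatonic triads of C minor (natural minor) are Cm (i), Ddim (ii°), Eb (III), Fm (iv), Gm (v), Ab (VI), Bb (VII) — G minor is indeed v.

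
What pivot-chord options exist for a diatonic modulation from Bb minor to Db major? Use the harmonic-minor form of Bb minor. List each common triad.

Bbm, Cdim, Ebm, Gb

Triads in Bb minor (harmonic minor): Bbm (i), Cdim (ii°), Dbaug (III+), Ebm (iv), F (V), Gb (VI), Adim (vii°).
Triads in Db major: Db (I), Ebm (ii), Fm (iii), Gb (IV), Ab (V), Bbm (vi), Cdim (vii°).
Shared triads with their functions: Bbm (i in Bb minor, vi in Db major); Cdim (ii° in Bb minor, vii° in Db major); Ebm (iv in Bb minor, ii in Db major); Gb (VI in Bb minor, IV in Db major).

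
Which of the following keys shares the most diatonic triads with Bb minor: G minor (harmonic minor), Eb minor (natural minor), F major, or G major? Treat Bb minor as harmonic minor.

Eb minor

Triads of Bb minor (harmonic minor): Bb minor (i), C diminished (ii°), Db augmented (III+), Eb minor (iv), F major (V), Gb major (VI), A diminished (vii°).
G minor (harmonic minor) shares 1: Adim.
Eb minor (natural minor) shares 3: Bbm, Ebm, Gb.
F major shares 1: F.
G major shares 0: none.
The most common triads (3) are shared with Eb minor.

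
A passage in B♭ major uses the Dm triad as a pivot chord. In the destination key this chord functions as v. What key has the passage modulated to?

G minor

The numeral v denotes a minor triad on scale degree 5. With D on degree 5, the tonic of the new key is G.
Degree 5 carries a minor triad in natural-minor keys, so the destination is G minor.
Check: the diatonic triads of G minor (natural minor) are Gm (i), Adim (ii°), B♭ (III), Cm (iv), Dm (v), E♭ (VI), F (VII) — Dm is indeed v.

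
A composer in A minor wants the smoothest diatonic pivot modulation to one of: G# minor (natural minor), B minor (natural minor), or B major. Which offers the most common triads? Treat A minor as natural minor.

B minor

Triads of A minor (natural minor): Am (i), Bdim (ii°), C (III), Dm (iv), Em (v), F (VI), G (VII).
G# minor (natural minor) shares 0: none.
B minor (natural minor) shares 2: Em, G.
B major shares 0: none.
The most common triads (2) are shared with B minor.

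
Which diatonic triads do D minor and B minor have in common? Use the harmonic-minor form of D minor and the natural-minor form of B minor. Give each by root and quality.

Triads in D minor (harmonic minor): Dm (i), Edim (ii°), Faug (III+), Gm (iv), A (V), Bb (VI), C#dim (vii°).
Triads in B minor (natural minor): Bm (i), C#dim (ii°), D (III), Em (iv), F#m (v), G (VI), A (VII).
Shared triads with their functions: A (V in D minor, VII in B minor); C#dim (vii° in D minor, ii° in B minor).

A, C#dim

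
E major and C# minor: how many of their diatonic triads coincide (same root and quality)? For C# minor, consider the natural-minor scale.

Diatonic triads of E major: E (I), F#m (ii), G#m (iii), A (IV), B (V), C#m (vi), D#dim (vii°).
Diatonic triads of C# minor (natural minor): C#m (i), D#dim (ii°), E (III), F#m (iv), G#m (v), A (VI), B (VII).
Matching root and quality in both lists: E, F#m, G#m, A, B, C#m, D#dim.
That gives 7 common triads.

7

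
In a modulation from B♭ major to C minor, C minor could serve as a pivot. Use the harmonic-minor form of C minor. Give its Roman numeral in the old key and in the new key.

ii in B♭ major; i in C minor

The scale of B♭ major is B♭ C D E♭ F G A; C is degree 2, and the triad built there (C-E♭-G) is minor, so it is ii.
The scale of C minor (harmonic minor) is C D E♭ F G A♭ B; C is degree 1, and the triad built there (C-E♭-G) is minor, so it is i.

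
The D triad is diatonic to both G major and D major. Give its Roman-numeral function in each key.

V in G major; I in D major

The scale of G major is G A B C D E F#; D is degree 5, and the triad built there (D-F#-A) is major, so it is V.
The scale of D major is D E F# G A B C#; D is degree 1, and the triad built there (D-F#-A) is major, so it is I.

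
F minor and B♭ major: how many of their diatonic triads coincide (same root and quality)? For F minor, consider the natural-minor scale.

2

Diatonic triads of F minor (natural minor): Fm (i), Gdim (ii°), A♭ (III), B♭m (iv), Cm (v), D♭ (VI), E♭ (VII).
Diatonic triads of B♭ major: B♭ (I), Cm (ii), Dm (iii), E♭ (IV), F (V), Gm (vi), Adim (vii°).
Matching root and quality in both lists: Cm, E♭.
That gives 2 common triads.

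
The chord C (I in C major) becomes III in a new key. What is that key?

A minor

The numeral III denotes a major triad on scale degree 3. With C on degree 3, the tonic of the new key is A.
Degree 3 carries a major triad in natural-minor keys, so the destination is A minor.
Check: the diatonic triads of A minor (natural minor) are Am (i), Bdim (ii°), C (III), Dm (iv), Em (v), F (VI), G (VII) — C is indeed III.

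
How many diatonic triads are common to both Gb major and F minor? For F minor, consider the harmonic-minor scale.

2

Diatonic triads of Gb major: Gb (I), Abm (ii), Bbm (iii), Cb (IV), Db (V), Ebm (vi), Fdim (vii°).
Diatonic triads of F minor (harmonic minor): Fm (i), Gdim (ii°), Abaug (III+), Bbm (iv), C (V), Db (VI), Edim (vii°).
Matching root and quality in both lists: Bbm, Db.
That gives 2 common triads.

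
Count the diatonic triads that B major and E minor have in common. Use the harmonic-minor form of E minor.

1

Diatonic triads of B major: B (I), C#m (ii), D#m (iii), E (IV), F# (V), G#m (vi), A#dim (vii°).
Diatonic triads of E minor (harmonic minor): Em (i), F#dim (ii°), Gaug (III+), Am (iv), B (V), C (VI), D#dim (vii°).
Matching root and quality in both lists: B.
That gives 1 common triad.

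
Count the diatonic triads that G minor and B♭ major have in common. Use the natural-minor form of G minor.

Diatonic triads of G minor (natural minor): Gm (i), Adim (ii°), B♭ (III), Cm (iv), Dm (v), E♭ (VI), F (VII).
Diatonic triads of B♭ major: B♭ (I), Cm (ii), Dm (iii), E♭ (IV), F (V), Gm (vi), Adim (vii°).
Matching root and quality in both lists: Gm, Adim, B♭, Cm, Dm, E♭, F.
That gives 7 common triads.

7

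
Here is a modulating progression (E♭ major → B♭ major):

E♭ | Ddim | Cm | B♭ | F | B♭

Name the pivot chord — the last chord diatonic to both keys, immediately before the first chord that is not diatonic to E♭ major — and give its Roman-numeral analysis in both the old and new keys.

Chords diatonic to E♭ major: E♭, Fm, Gm, A♭, B♭, Cm, Ddim.
Reading the progression, the first chord not in that set is F, so the modulation leaves E♭ major there.
The chord immediately before F is B♭, which is diatonic to both keys: V in E♭ major and I in B♭ major.

B♭ — V in E♭ major, I in B♭ major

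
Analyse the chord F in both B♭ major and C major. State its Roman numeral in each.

V in B♭ major; IV in C major

The scale of B♭ major is B♭ C D E♭ F G A; F is degree 5, and the triad built there (F-A-C) is major, so it is V.
The scale of C major is C D E F G A B; F is degree 4, and the triad built there (F-A-C) is major, so it is IV.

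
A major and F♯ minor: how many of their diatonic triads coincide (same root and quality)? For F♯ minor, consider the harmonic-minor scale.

4

Diatonic triads of A major: A (I), Bm (ii), C♯m (iii), D (IV), E (V), F♯m (vi), G♯dim (vii°).
Diatonic triads of F♯ minor (harmonic minor): F♯m (i), G♯dim (ii°), Aaug (III+), Bm (iv), C♯ (V), D (VI), E♯dim (vii°).
Matching root and quality in both lists: Bm, D, F♯m, G♯dim.
That gives 4 common triads.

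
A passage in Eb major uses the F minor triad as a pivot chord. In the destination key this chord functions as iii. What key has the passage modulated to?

Db major

The numeral iii denotes a minor triad on scale degree 3. With F on degree 3, the tonic of the new key is Db.
Degree 3 carries a minor triad in major keys, so the destination is Db major.
Check: the diatonic triads of Db major are Db (I), Ebm (ii), Fm (iii), Gb (IV), Ab (V), Bbm (vi), Cdim (vii°) — F minor is indeed iii.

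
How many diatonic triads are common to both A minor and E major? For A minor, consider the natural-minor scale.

Diatonic triads of A minor (natural minor): A minor (i), B diminished (ii°), C major (III), D minor (iv), E minor (v), F major (VI), G major (VII).
Diatonic triads of E major: E major (I), F# minor (ii), G# minor (iii), A major (IV), B major (V), C# minor (vi), D# diminished (vii°).
No triad has the same root and quality in both keys.

0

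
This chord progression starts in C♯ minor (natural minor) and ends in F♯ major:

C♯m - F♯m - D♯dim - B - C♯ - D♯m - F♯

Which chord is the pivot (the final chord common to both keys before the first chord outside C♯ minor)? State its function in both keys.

B — VII in C♯ minor, IV in F♯ major

Chords diatonic to C♯ minor: C♯m, D♯dim, E, F♯m, G♯m, A, B.
Reading the progression, the first chord not in that set is C♯, so the modulation leaves C♯ minor there.
The chord immediately before C♯ is B, which is diatonic to both keys: VII in C♯ minor and IV in F♯ major.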